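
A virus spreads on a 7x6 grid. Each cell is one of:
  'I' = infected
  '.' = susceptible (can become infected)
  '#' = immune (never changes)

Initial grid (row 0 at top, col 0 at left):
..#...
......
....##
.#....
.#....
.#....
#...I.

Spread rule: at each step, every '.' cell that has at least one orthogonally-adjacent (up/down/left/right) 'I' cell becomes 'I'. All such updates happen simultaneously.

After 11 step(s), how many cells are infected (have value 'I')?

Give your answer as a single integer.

Answer: 35

Derivation:
Step 0 (initial): 1 infected
Step 1: +3 new -> 4 infected
Step 2: +4 new -> 8 infected
Step 3: +5 new -> 13 infected
Step 4: +3 new -> 16 infected
Step 5: +2 new -> 18 infected
Step 6: +2 new -> 20 infected
Step 7: +4 new -> 24 infected
Step 8: +4 new -> 28 infected
Step 9: +4 new -> 32 infected
Step 10: +2 new -> 34 infected
Step 11: +1 new -> 35 infected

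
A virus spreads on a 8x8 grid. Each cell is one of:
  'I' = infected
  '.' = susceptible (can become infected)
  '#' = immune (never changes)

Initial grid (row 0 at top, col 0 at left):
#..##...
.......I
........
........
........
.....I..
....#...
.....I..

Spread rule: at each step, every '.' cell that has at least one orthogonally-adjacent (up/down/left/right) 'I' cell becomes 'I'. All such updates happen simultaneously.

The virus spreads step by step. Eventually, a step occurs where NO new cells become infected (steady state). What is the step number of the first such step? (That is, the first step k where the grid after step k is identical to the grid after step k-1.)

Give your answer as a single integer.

Step 0 (initial): 3 infected
Step 1: +9 new -> 12 infected
Step 2: +12 new -> 24 infected
Step 3: +11 new -> 35 infected
Step 4: +7 new -> 42 infected
Step 5: +7 new -> 49 infected
Step 6: +6 new -> 55 infected
Step 7: +4 new -> 59 infected
Step 8: +1 new -> 60 infected
Step 9: +0 new -> 60 infected

Answer: 9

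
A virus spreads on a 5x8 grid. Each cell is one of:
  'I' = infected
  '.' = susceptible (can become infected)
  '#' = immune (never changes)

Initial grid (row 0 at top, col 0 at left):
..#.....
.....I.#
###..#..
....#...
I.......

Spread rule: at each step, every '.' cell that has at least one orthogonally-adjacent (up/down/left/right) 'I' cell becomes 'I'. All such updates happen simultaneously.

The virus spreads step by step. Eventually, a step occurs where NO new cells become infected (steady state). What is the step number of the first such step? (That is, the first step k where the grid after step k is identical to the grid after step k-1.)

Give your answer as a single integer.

Step 0 (initial): 2 infected
Step 1: +5 new -> 7 infected
Step 2: +7 new -> 14 infected
Step 3: +8 new -> 22 infected
Step 4: +6 new -> 28 infected
Step 5: +4 new -> 32 infected
Step 6: +1 new -> 33 infected
Step 7: +0 new -> 33 infected

Answer: 7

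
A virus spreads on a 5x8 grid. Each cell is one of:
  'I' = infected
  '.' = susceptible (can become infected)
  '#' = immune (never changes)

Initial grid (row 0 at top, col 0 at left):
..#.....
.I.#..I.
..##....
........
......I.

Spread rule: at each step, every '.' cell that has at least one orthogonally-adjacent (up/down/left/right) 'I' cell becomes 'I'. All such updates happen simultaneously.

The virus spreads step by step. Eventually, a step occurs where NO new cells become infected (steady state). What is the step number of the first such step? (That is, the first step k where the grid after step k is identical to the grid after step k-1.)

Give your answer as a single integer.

Answer: 5

Derivation:
Step 0 (initial): 3 infected
Step 1: +11 new -> 14 infected
Step 2: +11 new -> 25 infected
Step 3: +7 new -> 32 infected
Step 4: +4 new -> 36 infected
Step 5: +0 new -> 36 infected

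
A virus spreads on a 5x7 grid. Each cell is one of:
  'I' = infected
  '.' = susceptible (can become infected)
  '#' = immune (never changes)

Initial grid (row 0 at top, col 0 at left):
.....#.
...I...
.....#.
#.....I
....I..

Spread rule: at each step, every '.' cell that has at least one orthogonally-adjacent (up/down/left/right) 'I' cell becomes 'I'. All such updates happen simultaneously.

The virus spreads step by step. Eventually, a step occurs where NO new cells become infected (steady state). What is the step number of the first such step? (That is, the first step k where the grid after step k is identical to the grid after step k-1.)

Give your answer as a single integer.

Answer: 5

Derivation:
Step 0 (initial): 3 infected
Step 1: +10 new -> 13 infected
Step 2: +9 new -> 22 infected
Step 3: +6 new -> 28 infected
Step 4: +4 new -> 32 infected
Step 5: +0 new -> 32 infected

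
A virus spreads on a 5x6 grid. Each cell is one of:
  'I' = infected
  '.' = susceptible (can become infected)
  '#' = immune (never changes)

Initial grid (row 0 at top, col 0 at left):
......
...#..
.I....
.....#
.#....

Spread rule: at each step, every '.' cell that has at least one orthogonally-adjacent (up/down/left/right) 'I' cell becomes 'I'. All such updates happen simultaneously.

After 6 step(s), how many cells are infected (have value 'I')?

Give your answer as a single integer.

Answer: 27

Derivation:
Step 0 (initial): 1 infected
Step 1: +4 new -> 5 infected
Step 2: +6 new -> 11 infected
Step 3: +6 new -> 17 infected
Step 4: +5 new -> 22 infected
Step 5: +3 new -> 25 infected
Step 6: +2 new -> 27 infected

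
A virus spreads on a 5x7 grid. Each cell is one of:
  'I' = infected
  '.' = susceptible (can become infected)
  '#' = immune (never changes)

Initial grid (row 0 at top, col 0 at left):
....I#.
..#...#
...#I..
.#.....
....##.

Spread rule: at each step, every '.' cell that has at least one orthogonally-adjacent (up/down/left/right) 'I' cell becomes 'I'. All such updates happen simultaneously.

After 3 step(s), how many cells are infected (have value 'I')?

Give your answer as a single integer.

Answer: 16

Derivation:
Step 0 (initial): 2 infected
Step 1: +4 new -> 6 infected
Step 2: +6 new -> 12 infected
Step 3: +4 new -> 16 infected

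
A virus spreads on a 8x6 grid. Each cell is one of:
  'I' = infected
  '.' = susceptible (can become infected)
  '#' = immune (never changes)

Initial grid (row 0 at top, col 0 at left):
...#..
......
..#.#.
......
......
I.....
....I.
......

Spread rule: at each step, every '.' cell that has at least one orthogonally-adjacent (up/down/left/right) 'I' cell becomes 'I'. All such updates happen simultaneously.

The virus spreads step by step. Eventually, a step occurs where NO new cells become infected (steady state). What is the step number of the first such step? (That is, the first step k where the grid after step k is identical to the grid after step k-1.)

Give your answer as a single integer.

Step 0 (initial): 2 infected
Step 1: +7 new -> 9 infected
Step 2: +11 new -> 20 infected
Step 3: +8 new -> 28 infected
Step 4: +5 new -> 33 infected
Step 5: +4 new -> 37 infected
Step 6: +4 new -> 41 infected
Step 7: +3 new -> 44 infected
Step 8: +1 new -> 45 infected
Step 9: +0 new -> 45 infected

Answer: 9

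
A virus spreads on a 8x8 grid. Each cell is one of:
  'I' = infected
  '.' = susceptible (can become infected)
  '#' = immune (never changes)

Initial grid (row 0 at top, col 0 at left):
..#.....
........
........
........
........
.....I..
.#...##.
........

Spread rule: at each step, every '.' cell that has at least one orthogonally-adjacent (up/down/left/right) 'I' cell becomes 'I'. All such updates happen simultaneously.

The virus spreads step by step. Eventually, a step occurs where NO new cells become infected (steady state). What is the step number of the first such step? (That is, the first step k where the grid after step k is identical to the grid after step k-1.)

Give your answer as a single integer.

Answer: 11

Derivation:
Step 0 (initial): 1 infected
Step 1: +3 new -> 4 infected
Step 2: +6 new -> 10 infected
Step 3: +9 new -> 19 infected
Step 4: +11 new -> 30 infected
Step 5: +10 new -> 40 infected
Step 6: +9 new -> 49 infected
Step 7: +6 new -> 55 infected
Step 8: +2 new -> 57 infected
Step 9: +2 new -> 59 infected
Step 10: +1 new -> 60 infected
Step 11: +0 new -> 60 infected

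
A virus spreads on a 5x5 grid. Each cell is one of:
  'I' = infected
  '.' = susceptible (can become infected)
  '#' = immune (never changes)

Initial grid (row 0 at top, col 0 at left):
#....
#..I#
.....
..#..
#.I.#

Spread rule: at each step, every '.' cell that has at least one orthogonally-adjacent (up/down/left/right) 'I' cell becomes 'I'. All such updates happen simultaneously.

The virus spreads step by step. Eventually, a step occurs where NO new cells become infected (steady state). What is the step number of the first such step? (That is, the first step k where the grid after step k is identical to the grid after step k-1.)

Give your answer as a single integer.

Answer: 5

Derivation:
Step 0 (initial): 2 infected
Step 1: +5 new -> 7 infected
Step 2: +7 new -> 14 infected
Step 3: +4 new -> 18 infected
Step 4: +1 new -> 19 infected
Step 5: +0 new -> 19 infected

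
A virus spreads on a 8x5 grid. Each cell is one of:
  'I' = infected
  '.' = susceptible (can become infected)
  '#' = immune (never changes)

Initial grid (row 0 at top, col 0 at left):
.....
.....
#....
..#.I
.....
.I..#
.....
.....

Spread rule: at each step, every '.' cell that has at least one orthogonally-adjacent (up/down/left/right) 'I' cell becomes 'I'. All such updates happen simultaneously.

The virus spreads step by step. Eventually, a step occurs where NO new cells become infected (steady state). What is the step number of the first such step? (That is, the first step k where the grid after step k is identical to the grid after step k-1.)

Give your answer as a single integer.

Step 0 (initial): 2 infected
Step 1: +7 new -> 9 infected
Step 2: +10 new -> 19 infected
Step 3: +8 new -> 27 infected
Step 4: +5 new -> 32 infected
Step 5: +4 new -> 36 infected
Step 6: +1 new -> 37 infected
Step 7: +0 new -> 37 infected

Answer: 7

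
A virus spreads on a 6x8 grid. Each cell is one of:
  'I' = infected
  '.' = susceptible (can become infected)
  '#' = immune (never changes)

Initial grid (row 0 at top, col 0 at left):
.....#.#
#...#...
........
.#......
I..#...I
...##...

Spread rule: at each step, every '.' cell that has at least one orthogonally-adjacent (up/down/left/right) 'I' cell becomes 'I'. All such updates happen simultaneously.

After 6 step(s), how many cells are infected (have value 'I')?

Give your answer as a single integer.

Step 0 (initial): 2 infected
Step 1: +6 new -> 8 infected
Step 2: +7 new -> 15 infected
Step 3: +8 new -> 23 infected
Step 4: +6 new -> 29 infected
Step 5: +6 new -> 35 infected
Step 6: +3 new -> 38 infected

Answer: 38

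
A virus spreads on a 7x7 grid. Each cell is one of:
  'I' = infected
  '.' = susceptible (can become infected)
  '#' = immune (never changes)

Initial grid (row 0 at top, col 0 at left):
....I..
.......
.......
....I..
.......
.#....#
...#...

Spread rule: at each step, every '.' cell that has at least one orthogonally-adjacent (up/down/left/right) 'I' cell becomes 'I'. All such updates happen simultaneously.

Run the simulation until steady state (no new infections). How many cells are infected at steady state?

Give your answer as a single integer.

Answer: 46

Derivation:
Step 0 (initial): 2 infected
Step 1: +7 new -> 9 infected
Step 2: +11 new -> 20 infected
Step 3: +11 new -> 31 infected
Step 4: +7 new -> 38 infected
Step 5: +5 new -> 43 infected
Step 6: +2 new -> 45 infected
Step 7: +1 new -> 46 infected
Step 8: +0 new -> 46 infected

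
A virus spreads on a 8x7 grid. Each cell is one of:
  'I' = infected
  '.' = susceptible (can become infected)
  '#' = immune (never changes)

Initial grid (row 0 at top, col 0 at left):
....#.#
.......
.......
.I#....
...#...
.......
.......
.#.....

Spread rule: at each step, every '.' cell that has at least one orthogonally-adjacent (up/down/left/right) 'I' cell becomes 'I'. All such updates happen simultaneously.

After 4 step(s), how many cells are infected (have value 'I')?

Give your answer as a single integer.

Step 0 (initial): 1 infected
Step 1: +3 new -> 4 infected
Step 2: +6 new -> 10 infected
Step 3: +7 new -> 17 infected
Step 4: +8 new -> 25 infected

Answer: 25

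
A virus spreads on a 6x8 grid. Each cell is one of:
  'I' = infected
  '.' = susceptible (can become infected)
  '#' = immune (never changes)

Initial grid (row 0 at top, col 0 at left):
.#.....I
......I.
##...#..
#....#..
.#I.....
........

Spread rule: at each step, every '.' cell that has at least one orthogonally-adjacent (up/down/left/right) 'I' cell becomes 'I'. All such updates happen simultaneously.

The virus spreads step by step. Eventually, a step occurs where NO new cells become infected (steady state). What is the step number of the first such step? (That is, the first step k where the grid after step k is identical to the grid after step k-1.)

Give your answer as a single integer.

Step 0 (initial): 3 infected
Step 1: +7 new -> 10 infected
Step 2: +10 new -> 20 infected
Step 3: +11 new -> 31 infected
Step 4: +7 new -> 38 infected
Step 5: +2 new -> 40 infected
Step 6: +1 new -> 41 infected
Step 7: +0 new -> 41 infected

Answer: 7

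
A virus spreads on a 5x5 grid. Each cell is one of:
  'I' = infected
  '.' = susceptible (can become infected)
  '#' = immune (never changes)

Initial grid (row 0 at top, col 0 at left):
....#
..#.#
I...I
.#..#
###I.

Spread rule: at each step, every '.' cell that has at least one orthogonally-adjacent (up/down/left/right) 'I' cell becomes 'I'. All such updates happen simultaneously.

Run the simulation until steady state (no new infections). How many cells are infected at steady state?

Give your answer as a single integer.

Answer: 17

Derivation:
Step 0 (initial): 3 infected
Step 1: +6 new -> 9 infected
Step 2: +5 new -> 14 infected
Step 3: +2 new -> 16 infected
Step 4: +1 new -> 17 infected
Step 5: +0 new -> 17 infected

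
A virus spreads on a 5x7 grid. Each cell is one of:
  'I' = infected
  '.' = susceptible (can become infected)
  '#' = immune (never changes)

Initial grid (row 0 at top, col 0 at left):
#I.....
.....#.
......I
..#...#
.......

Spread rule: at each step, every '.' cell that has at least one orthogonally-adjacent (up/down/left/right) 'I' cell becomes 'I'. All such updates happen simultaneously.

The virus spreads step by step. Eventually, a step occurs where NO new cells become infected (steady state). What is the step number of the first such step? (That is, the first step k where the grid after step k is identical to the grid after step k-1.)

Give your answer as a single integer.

Step 0 (initial): 2 infected
Step 1: +4 new -> 6 infected
Step 2: +7 new -> 13 infected
Step 3: +10 new -> 23 infected
Step 4: +5 new -> 28 infected
Step 5: +3 new -> 31 infected
Step 6: +0 new -> 31 infected

Answer: 6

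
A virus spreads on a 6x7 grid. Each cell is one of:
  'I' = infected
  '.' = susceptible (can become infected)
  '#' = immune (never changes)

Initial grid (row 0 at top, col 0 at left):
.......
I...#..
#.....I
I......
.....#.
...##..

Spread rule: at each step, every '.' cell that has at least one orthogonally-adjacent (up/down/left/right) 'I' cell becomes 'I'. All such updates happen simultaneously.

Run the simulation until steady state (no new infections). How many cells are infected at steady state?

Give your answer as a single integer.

Step 0 (initial): 3 infected
Step 1: +7 new -> 10 infected
Step 2: +11 new -> 21 infected
Step 3: +10 new -> 31 infected
Step 4: +6 new -> 37 infected
Step 5: +0 new -> 37 infected

Answer: 37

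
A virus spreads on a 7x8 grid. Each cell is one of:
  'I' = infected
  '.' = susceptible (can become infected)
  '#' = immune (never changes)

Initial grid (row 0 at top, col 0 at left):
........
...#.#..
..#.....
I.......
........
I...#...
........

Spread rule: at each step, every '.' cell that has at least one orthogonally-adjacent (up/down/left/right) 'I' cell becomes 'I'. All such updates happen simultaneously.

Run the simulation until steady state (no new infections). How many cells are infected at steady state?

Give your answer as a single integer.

Answer: 52

Derivation:
Step 0 (initial): 2 infected
Step 1: +5 new -> 7 infected
Step 2: +6 new -> 13 infected
Step 3: +6 new -> 19 infected
Step 4: +6 new -> 25 infected
Step 5: +5 new -> 30 infected
Step 6: +6 new -> 36 infected
Step 7: +6 new -> 42 infected
Step 8: +6 new -> 48 infected
Step 9: +3 new -> 51 infected
Step 10: +1 new -> 52 infected
Step 11: +0 new -> 52 infected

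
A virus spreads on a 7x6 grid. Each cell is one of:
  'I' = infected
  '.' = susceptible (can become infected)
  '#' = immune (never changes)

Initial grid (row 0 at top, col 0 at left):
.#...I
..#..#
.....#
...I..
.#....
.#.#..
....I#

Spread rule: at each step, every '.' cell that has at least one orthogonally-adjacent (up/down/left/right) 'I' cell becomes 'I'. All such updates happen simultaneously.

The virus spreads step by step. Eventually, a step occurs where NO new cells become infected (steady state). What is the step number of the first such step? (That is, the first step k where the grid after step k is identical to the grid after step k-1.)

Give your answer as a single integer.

Step 0 (initial): 3 infected
Step 1: +7 new -> 10 infected
Step 2: +11 new -> 21 infected
Step 3: +6 new -> 27 infected
Step 4: +4 new -> 31 infected
Step 5: +2 new -> 33 infected
Step 6: +1 new -> 34 infected
Step 7: +0 new -> 34 infected

Answer: 7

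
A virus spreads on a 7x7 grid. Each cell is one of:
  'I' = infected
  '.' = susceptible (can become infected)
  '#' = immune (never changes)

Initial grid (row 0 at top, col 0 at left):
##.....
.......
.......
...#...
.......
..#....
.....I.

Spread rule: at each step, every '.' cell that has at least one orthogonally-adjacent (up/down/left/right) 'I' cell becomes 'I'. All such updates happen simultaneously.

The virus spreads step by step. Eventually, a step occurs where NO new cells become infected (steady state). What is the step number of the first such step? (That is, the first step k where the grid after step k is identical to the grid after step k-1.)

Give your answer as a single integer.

Answer: 11

Derivation:
Step 0 (initial): 1 infected
Step 1: +3 new -> 4 infected
Step 2: +4 new -> 8 infected
Step 3: +5 new -> 13 infected
Step 4: +5 new -> 18 infected
Step 5: +6 new -> 24 infected
Step 6: +7 new -> 31 infected
Step 7: +6 new -> 37 infected
Step 8: +4 new -> 41 infected
Step 9: +3 new -> 44 infected
Step 10: +1 new -> 45 infected
Step 11: +0 new -> 45 infected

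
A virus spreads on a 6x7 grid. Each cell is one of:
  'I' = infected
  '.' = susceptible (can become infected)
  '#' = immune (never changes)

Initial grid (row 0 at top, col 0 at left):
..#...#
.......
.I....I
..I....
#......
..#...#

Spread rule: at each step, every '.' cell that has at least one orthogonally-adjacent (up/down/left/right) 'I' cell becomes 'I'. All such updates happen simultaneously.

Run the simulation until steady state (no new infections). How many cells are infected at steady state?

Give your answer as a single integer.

Step 0 (initial): 3 infected
Step 1: +9 new -> 12 infected
Step 2: +12 new -> 24 infected
Step 3: +8 new -> 32 infected
Step 4: +5 new -> 37 infected
Step 5: +0 new -> 37 infected

Answer: 37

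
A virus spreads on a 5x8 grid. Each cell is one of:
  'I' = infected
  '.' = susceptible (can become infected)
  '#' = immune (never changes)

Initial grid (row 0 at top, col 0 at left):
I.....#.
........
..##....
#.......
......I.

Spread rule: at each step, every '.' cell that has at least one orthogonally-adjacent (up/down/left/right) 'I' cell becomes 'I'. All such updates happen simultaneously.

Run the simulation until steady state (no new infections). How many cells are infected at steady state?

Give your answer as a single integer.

Answer: 36

Derivation:
Step 0 (initial): 2 infected
Step 1: +5 new -> 7 infected
Step 2: +7 new -> 14 infected
Step 3: +8 new -> 22 infected
Step 4: +8 new -> 30 infected
Step 5: +5 new -> 35 infected
Step 6: +1 new -> 36 infected
Step 7: +0 new -> 36 infected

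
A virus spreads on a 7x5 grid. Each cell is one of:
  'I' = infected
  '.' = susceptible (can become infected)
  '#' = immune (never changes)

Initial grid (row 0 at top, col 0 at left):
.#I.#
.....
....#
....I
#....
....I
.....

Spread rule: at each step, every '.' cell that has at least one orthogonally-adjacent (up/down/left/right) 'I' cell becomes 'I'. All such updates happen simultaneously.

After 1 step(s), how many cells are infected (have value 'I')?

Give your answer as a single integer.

Step 0 (initial): 3 infected
Step 1: +6 new -> 9 infected

Answer: 9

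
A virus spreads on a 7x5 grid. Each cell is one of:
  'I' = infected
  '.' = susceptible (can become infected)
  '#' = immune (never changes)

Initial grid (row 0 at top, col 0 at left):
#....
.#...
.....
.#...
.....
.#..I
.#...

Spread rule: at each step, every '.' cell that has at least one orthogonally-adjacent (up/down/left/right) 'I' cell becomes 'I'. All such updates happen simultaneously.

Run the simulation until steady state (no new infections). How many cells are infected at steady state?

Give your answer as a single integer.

Step 0 (initial): 1 infected
Step 1: +3 new -> 4 infected
Step 2: +4 new -> 8 infected
Step 3: +4 new -> 12 infected
Step 4: +4 new -> 16 infected
Step 5: +4 new -> 20 infected
Step 6: +5 new -> 25 infected
Step 7: +3 new -> 28 infected
Step 8: +2 new -> 30 infected
Step 9: +0 new -> 30 infected

Answer: 30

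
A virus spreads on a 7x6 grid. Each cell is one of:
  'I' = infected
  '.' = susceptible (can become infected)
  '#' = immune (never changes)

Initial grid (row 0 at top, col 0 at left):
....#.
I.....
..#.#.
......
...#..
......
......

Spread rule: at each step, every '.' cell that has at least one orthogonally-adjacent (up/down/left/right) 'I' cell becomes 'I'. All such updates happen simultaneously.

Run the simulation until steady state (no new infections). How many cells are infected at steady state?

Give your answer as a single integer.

Answer: 38

Derivation:
Step 0 (initial): 1 infected
Step 1: +3 new -> 4 infected
Step 2: +4 new -> 8 infected
Step 3: +4 new -> 12 infected
Step 4: +6 new -> 18 infected
Step 5: +5 new -> 23 infected
Step 6: +5 new -> 28 infected
Step 7: +4 new -> 32 infected
Step 8: +3 new -> 35 infected
Step 9: +2 new -> 37 infected
Step 10: +1 new -> 38 infected
Step 11: +0 new -> 38 infected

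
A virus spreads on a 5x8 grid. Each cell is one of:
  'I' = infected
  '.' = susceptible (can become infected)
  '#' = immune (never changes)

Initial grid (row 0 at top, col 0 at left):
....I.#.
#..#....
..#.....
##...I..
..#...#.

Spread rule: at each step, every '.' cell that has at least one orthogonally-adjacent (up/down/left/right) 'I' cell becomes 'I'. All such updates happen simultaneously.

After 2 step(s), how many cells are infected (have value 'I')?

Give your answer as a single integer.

Answer: 16

Derivation:
Step 0 (initial): 2 infected
Step 1: +7 new -> 9 infected
Step 2: +7 new -> 16 infected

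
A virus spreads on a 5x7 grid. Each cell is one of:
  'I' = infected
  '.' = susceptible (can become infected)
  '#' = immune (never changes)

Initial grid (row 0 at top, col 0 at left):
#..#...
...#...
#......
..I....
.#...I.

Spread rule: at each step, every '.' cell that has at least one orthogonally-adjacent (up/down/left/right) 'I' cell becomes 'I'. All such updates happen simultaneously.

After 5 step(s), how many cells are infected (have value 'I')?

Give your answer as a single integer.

Step 0 (initial): 2 infected
Step 1: +7 new -> 9 infected
Step 2: +8 new -> 17 infected
Step 3: +6 new -> 23 infected
Step 4: +5 new -> 28 infected
Step 5: +2 new -> 30 infected

Answer: 30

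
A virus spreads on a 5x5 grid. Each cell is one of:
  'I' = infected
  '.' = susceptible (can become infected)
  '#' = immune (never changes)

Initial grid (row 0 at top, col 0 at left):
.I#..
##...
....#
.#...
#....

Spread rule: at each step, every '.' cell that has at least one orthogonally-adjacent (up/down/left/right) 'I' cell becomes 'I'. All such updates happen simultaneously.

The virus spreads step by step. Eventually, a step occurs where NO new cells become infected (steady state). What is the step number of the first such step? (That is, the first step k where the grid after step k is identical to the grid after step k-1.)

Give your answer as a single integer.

Step 0 (initial): 1 infected
Step 1: +1 new -> 2 infected
Step 2: +0 new -> 2 infected

Answer: 2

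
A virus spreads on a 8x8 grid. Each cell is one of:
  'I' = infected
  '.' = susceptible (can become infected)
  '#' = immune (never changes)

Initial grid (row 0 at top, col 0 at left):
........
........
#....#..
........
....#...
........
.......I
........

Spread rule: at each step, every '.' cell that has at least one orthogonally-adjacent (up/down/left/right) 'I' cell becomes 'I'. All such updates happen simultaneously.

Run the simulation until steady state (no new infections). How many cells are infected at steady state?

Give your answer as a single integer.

Step 0 (initial): 1 infected
Step 1: +3 new -> 4 infected
Step 2: +4 new -> 8 infected
Step 3: +5 new -> 13 infected
Step 4: +6 new -> 19 infected
Step 5: +6 new -> 25 infected
Step 6: +7 new -> 32 infected
Step 7: +8 new -> 40 infected
Step 8: +7 new -> 47 infected
Step 9: +5 new -> 52 infected
Step 10: +4 new -> 56 infected
Step 11: +2 new -> 58 infected
Step 12: +2 new -> 60 infected
Step 13: +1 new -> 61 infected
Step 14: +0 new -> 61 infected

Answer: 61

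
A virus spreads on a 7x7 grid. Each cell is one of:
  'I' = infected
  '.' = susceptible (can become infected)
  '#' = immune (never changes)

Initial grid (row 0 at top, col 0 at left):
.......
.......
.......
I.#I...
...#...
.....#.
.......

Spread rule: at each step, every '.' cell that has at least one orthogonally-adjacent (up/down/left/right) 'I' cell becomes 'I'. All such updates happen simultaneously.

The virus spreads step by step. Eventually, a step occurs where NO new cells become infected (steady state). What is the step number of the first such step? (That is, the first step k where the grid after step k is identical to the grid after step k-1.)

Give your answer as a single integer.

Answer: 7

Derivation:
Step 0 (initial): 2 infected
Step 1: +5 new -> 7 infected
Step 2: +9 new -> 16 infected
Step 3: +12 new -> 28 infected
Step 4: +10 new -> 38 infected
Step 5: +6 new -> 44 infected
Step 6: +2 new -> 46 infected
Step 7: +0 new -> 46 infected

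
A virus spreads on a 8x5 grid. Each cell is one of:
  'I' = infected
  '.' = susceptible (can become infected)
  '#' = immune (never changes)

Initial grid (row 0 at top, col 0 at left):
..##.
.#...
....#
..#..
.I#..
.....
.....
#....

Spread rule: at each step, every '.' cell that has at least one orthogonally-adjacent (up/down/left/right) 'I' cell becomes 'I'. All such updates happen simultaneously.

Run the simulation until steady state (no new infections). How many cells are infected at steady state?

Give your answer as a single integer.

Answer: 33

Derivation:
Step 0 (initial): 1 infected
Step 1: +3 new -> 4 infected
Step 2: +5 new -> 9 infected
Step 3: +6 new -> 15 infected
Step 4: +7 new -> 22 infected
Step 5: +6 new -> 28 infected
Step 6: +4 new -> 32 infected
Step 7: +1 new -> 33 infected
Step 8: +0 new -> 33 infected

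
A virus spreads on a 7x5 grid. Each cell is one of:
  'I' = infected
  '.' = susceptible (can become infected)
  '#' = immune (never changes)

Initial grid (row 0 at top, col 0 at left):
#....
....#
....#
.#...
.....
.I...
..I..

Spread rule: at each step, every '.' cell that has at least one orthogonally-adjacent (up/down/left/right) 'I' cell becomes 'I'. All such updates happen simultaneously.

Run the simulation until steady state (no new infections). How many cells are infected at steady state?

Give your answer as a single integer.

Step 0 (initial): 2 infected
Step 1: +5 new -> 7 infected
Step 2: +5 new -> 12 infected
Step 3: +4 new -> 16 infected
Step 4: +4 new -> 20 infected
Step 5: +5 new -> 25 infected
Step 6: +3 new -> 28 infected
Step 7: +2 new -> 30 infected
Step 8: +1 new -> 31 infected
Step 9: +0 new -> 31 infected

Answer: 31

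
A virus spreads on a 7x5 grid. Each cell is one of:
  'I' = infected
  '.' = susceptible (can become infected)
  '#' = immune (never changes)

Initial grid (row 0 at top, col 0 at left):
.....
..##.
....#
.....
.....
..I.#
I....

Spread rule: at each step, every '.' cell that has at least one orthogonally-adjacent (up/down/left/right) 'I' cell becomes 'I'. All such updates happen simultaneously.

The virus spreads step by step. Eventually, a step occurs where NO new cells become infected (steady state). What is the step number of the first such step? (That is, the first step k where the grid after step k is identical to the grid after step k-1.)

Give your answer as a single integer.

Step 0 (initial): 2 infected
Step 1: +6 new -> 8 infected
Step 2: +5 new -> 13 infected
Step 3: +6 new -> 19 infected
Step 4: +4 new -> 23 infected
Step 5: +2 new -> 25 infected
Step 6: +2 new -> 27 infected
Step 7: +1 new -> 28 infected
Step 8: +1 new -> 29 infected
Step 9: +1 new -> 30 infected
Step 10: +1 new -> 31 infected
Step 11: +0 new -> 31 infected

Answer: 11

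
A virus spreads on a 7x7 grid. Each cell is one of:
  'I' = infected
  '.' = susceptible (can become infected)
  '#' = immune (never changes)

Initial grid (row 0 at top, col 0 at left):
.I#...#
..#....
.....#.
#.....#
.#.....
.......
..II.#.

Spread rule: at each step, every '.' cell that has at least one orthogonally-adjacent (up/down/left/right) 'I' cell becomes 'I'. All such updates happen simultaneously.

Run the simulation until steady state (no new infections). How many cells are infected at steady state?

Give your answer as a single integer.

Answer: 41

Derivation:
Step 0 (initial): 3 infected
Step 1: +6 new -> 9 infected
Step 2: +7 new -> 16 infected
Step 3: +8 new -> 24 infected
Step 4: +5 new -> 29 infected
Step 5: +5 new -> 34 infected
Step 6: +2 new -> 36 infected
Step 7: +2 new -> 38 infected
Step 8: +2 new -> 40 infected
Step 9: +1 new -> 41 infected
Step 10: +0 new -> 41 infected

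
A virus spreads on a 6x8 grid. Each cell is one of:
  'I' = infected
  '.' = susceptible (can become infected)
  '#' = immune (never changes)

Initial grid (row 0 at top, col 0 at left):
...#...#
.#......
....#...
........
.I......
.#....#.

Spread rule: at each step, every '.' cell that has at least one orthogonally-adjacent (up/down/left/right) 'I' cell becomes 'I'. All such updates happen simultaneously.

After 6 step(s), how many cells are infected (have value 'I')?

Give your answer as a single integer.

Step 0 (initial): 1 infected
Step 1: +3 new -> 4 infected
Step 2: +6 new -> 10 infected
Step 3: +5 new -> 15 infected
Step 4: +6 new -> 21 infected
Step 5: +6 new -> 27 infected
Step 6: +5 new -> 32 infected

Answer: 32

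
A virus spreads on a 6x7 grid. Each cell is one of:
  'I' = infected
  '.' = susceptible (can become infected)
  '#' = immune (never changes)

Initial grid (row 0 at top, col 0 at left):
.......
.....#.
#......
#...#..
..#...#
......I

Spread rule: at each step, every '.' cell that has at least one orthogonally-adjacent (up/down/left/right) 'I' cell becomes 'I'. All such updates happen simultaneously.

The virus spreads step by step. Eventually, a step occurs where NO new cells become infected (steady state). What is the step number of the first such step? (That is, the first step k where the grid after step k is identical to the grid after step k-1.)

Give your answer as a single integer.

Step 0 (initial): 1 infected
Step 1: +1 new -> 2 infected
Step 2: +2 new -> 4 infected
Step 3: +3 new -> 7 infected
Step 4: +4 new -> 11 infected
Step 5: +4 new -> 15 infected
Step 6: +6 new -> 21 infected
Step 7: +6 new -> 27 infected
Step 8: +4 new -> 31 infected
Step 9: +2 new -> 33 infected
Step 10: +2 new -> 35 infected
Step 11: +1 new -> 36 infected
Step 12: +0 new -> 36 infected

Answer: 12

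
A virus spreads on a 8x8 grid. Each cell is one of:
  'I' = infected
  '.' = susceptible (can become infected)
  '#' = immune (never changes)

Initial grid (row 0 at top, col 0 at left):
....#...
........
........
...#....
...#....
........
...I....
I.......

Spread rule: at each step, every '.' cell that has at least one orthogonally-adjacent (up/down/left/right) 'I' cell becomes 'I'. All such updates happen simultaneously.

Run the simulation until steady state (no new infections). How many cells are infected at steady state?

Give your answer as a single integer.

Step 0 (initial): 2 infected
Step 1: +6 new -> 8 infected
Step 2: +7 new -> 15 infected
Step 3: +7 new -> 22 infected
Step 4: +8 new -> 30 infected
Step 5: +8 new -> 38 infected
Step 6: +8 new -> 46 infected
Step 7: +7 new -> 53 infected
Step 8: +5 new -> 58 infected
Step 9: +2 new -> 60 infected
Step 10: +1 new -> 61 infected
Step 11: +0 new -> 61 infected

Answer: 61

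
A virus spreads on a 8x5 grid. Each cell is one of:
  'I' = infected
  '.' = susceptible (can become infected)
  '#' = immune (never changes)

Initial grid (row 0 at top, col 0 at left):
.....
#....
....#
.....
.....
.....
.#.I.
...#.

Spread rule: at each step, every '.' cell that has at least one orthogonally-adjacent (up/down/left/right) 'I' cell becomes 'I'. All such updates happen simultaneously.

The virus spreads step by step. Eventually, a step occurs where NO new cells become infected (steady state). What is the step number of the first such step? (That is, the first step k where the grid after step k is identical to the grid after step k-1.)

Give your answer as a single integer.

Answer: 10

Derivation:
Step 0 (initial): 1 infected
Step 1: +3 new -> 4 infected
Step 2: +5 new -> 9 infected
Step 3: +5 new -> 14 infected
Step 4: +6 new -> 20 infected
Step 5: +5 new -> 25 infected
Step 6: +5 new -> 30 infected
Step 7: +4 new -> 34 infected
Step 8: +1 new -> 35 infected
Step 9: +1 new -> 36 infected
Step 10: +0 new -> 36 infected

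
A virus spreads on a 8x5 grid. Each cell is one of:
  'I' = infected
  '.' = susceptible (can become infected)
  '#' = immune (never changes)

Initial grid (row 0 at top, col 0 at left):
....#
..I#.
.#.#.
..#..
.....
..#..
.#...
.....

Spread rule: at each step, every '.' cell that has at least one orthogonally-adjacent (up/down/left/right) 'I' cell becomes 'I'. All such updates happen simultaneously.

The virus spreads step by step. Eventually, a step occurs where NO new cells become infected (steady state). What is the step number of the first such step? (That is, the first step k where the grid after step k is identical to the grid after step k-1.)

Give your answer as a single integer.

Answer: 13

Derivation:
Step 0 (initial): 1 infected
Step 1: +3 new -> 4 infected
Step 2: +3 new -> 7 infected
Step 3: +2 new -> 9 infected
Step 4: +1 new -> 10 infected
Step 5: +2 new -> 12 infected
Step 6: +2 new -> 14 infected
Step 7: +3 new -> 17 infected
Step 8: +2 new -> 19 infected
Step 9: +4 new -> 23 infected
Step 10: +4 new -> 27 infected
Step 11: +4 new -> 31 infected
Step 12: +2 new -> 33 infected
Step 13: +0 new -> 33 infected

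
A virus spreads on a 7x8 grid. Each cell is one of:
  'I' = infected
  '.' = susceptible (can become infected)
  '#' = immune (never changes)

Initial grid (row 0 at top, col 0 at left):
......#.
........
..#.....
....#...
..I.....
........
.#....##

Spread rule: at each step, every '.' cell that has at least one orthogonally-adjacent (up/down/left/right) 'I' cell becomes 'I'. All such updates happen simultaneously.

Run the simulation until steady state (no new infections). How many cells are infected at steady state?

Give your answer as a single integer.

Step 0 (initial): 1 infected
Step 1: +4 new -> 5 infected
Step 2: +7 new -> 12 infected
Step 3: +7 new -> 19 infected
Step 4: +9 new -> 28 infected
Step 5: +10 new -> 38 infected
Step 6: +7 new -> 45 infected
Step 7: +3 new -> 48 infected
Step 8: +1 new -> 49 infected
Step 9: +1 new -> 50 infected
Step 10: +0 new -> 50 infected

Answer: 50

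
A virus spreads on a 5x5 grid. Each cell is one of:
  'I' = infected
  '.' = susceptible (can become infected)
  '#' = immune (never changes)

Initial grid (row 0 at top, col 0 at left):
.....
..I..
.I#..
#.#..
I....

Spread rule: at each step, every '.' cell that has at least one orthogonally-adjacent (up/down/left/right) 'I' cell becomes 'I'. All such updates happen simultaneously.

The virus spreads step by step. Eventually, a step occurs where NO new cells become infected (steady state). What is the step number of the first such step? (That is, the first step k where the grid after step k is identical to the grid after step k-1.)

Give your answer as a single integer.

Answer: 5

Derivation:
Step 0 (initial): 3 infected
Step 1: +6 new -> 9 infected
Step 2: +6 new -> 15 infected
Step 3: +5 new -> 20 infected
Step 4: +2 new -> 22 infected
Step 5: +0 new -> 22 infected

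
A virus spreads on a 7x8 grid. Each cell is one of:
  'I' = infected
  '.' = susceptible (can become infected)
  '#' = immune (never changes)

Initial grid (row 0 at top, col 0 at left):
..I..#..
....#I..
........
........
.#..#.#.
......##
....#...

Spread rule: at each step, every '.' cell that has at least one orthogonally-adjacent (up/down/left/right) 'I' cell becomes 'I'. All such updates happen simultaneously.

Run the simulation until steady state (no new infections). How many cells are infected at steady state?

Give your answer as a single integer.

Answer: 48

Derivation:
Step 0 (initial): 2 infected
Step 1: +5 new -> 7 infected
Step 2: +10 new -> 17 infected
Step 3: +9 new -> 26 infected
Step 4: +6 new -> 32 infected
Step 5: +6 new -> 38 infected
Step 6: +5 new -> 43 infected
Step 7: +4 new -> 47 infected
Step 8: +1 new -> 48 infected
Step 9: +0 new -> 48 infected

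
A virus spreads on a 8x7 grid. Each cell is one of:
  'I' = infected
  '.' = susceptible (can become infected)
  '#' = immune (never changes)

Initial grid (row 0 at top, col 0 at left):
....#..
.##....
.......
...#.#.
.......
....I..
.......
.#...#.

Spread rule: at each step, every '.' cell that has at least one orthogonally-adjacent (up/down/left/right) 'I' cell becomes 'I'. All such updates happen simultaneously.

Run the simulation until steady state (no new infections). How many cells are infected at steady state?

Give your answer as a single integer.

Answer: 49

Derivation:
Step 0 (initial): 1 infected
Step 1: +4 new -> 5 infected
Step 2: +8 new -> 13 infected
Step 3: +7 new -> 20 infected
Step 4: +10 new -> 30 infected
Step 5: +7 new -> 37 infected
Step 6: +6 new -> 43 infected
Step 7: +3 new -> 46 infected
Step 8: +2 new -> 48 infected
Step 9: +1 new -> 49 infected
Step 10: +0 new -> 49 infected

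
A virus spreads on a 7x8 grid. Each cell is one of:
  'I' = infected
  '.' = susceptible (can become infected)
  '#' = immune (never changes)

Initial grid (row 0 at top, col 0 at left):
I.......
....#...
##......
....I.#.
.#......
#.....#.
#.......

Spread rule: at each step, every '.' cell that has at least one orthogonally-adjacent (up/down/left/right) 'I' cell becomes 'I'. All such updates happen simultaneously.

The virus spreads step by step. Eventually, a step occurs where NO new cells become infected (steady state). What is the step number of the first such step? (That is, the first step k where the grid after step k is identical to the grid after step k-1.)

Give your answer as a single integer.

Step 0 (initial): 2 infected
Step 1: +6 new -> 8 infected
Step 2: +8 new -> 16 infected
Step 3: +12 new -> 28 infected
Step 4: +9 new -> 37 infected
Step 5: +8 new -> 45 infected
Step 6: +3 new -> 48 infected
Step 7: +0 new -> 48 infected

Answer: 7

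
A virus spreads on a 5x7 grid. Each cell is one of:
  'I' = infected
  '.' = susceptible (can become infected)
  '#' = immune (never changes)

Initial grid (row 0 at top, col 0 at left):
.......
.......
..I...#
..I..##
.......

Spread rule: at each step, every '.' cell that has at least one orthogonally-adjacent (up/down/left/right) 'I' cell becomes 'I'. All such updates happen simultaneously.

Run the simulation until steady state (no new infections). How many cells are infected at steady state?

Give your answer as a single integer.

Step 0 (initial): 2 infected
Step 1: +6 new -> 8 infected
Step 2: +9 new -> 17 infected
Step 3: +7 new -> 24 infected
Step 4: +4 new -> 28 infected
Step 5: +3 new -> 31 infected
Step 6: +1 new -> 32 infected
Step 7: +0 new -> 32 infected

Answer: 32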